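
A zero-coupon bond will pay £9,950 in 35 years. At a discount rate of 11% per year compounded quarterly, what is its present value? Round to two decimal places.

£223.03

Growth factor = (1 + 0.0275)^140 ≈ 44.6124708.
P = 9,950/44.6124708 ≈ 223.0318.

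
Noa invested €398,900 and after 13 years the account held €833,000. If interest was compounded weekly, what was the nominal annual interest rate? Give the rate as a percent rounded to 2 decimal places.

(1 + r/52)^676 = 833,000/398,900 = 2.08824.
1 + r/52 = 2.08824^(1/676) ≈ 1.00109, so r/52 ≈ 0.00108983.
r ≈ 52·0.00108983 = 5.66711%.

5.67%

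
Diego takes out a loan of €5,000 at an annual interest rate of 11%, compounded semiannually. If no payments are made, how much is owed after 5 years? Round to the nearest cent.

€8,540.72

Growth factor = (1 + 0.055)^10 ≈ 1.708144458.
A ≈ 5,000 × 1.708144458 ≈ 8,540.7223.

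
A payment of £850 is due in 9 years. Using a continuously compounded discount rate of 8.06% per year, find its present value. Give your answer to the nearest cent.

P = A·e^(−rt) = 850·e^(−0.7254).
e^(−0.7254) ≈ 0.484130878, so P ≈ 411.5112.

£411.51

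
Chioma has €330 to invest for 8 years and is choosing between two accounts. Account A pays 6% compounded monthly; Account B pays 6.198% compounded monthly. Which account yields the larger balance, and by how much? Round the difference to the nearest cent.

Account A growth factor: (1 + 0.005)^96 ≈ 1.61414271; balance ≈ 532.6671.
Account B growth factor: (1 + 0.005165)^96 ≈ 1.63978295; balance ≈ 541.1284.
Account B is larger by 8.4613.

Account B, by €8.46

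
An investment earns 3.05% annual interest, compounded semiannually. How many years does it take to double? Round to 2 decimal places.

22.90 years

(1 + 0.01525)^(2t) = 2.
2t = ln 2 / ln(1 + 0.01525) ≈ 0.69315/0.0151349 ≈ 45.7980.
t ≈ 22.8990.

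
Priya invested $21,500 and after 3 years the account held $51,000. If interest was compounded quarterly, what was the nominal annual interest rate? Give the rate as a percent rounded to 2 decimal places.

29.85%

(1 + r/4)^12 = 51,000/21,500 = 2.37209.
1 + r/4 = 2.37209^(1/12) ≈ 1.074635, so r/4 ≈ 0.074635.
r ≈ 4·0.074635 = 29.85400%.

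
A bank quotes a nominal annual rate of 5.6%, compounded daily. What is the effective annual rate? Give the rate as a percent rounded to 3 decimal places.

One year is 365 periods at 0.000153425 each: (1 + 0.000153425)^365 ≈ 1.057593.
EAR = 1.057593 − 1 ≈ 5.75931%.

5.759%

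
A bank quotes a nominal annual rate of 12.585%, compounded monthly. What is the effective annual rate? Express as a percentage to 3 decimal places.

13.337%

One year is 12 periods at 0.0104875 each: (1 + 0.0104875)^12 ≈ 1.133369.
EAR = 1.133369 − 1 ≈ 13.33690%.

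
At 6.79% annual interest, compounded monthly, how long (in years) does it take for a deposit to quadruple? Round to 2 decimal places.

(1 + 0.00565833)^(12t) = 4.
12t = ln 4 / ln(1 + 0.00565833) ≈ 1.3863/0.00564239 ≈ 245.6930.
t ≈ 20.4744.

20.47 years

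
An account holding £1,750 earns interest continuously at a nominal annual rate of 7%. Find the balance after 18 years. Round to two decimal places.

A = P·e^(rt) = 1,750·e^(0.07·18) = 1,750·e^1.26.
e^1.26 ≈ 3.525421487, so A ≈ 6,169.4876.

£6,169.49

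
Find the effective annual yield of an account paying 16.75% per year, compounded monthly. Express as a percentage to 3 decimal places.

18.098%

EAR = (1 + 16.75%/12)^12 − 1 = (1 + 0.0139583)^12 − 1.
(1 + 0.0139583)^12 ≈ 1.180977, so EAR ≈ 18.09766%.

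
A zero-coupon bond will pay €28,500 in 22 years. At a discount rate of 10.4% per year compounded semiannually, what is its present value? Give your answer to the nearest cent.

Periodic rate = 10.4%/2 = 0.052; 44 periods.
P = 28,500/(1 + 0.052)^44 ≈ 28,500/9.3044895397 ≈ 3,063.0375.

€3,063.04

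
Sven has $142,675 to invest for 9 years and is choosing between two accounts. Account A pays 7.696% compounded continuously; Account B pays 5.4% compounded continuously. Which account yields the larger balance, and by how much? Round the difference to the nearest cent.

A: e^(0.07696·9) = e^0.69264 ≈ 1.99898589607, so 142,675 × 1.99898589607 ≈ 285,205.3127.
B: e^(0.054·9) = e^0.486 ≈ 1.62579999621, so 142,675 × 1.62579999621 ≈ 231,961.0145.
Difference ≈ 53,244.2983 in favor of A.

Account A, by $53,244.30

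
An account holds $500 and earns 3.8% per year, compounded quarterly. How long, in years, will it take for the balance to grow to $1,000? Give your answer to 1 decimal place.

18.3 years

(1 + 0.0095)^(4t) = 1,000/500 = 2.
4t·ln(1 + 0.0095) = ln(2); 4t = 0.69315/0.00945516 ≈ 73.3089.
t ≈ 18.3272 years.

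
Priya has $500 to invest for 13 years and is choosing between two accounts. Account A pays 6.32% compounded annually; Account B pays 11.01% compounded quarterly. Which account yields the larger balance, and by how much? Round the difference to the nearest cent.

Account B, by $942.90

Account A growth factor: (1 + 0.0632)^13 ≈ 2.218168753; balance ≈ 1,109.0844.
Account B growth factor: (1 + 0.027525)^52 ≈ 4.103974505; balance ≈ 2,051.9873.
Account B is larger by 942.9029.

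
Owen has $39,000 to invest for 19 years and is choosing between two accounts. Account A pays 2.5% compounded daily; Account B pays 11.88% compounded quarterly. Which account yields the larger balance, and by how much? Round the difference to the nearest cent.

Account A growth factor: (1 + 0.025/365)^6935 ≈ 1.6079880411; balance ≈ 62,711.5336.
Account B growth factor: (1 + 0.0297)^76 ≈ 9.24728341683; balance ≈ 360,644.0533.
Account B is larger by 297,932.5197.

Account B, by $297,932.52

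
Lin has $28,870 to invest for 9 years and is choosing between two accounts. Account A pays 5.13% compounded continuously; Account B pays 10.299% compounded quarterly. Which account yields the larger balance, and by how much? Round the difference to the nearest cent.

A: e^(0.0513·9) = e^0.4617 ≈ 1.5867692011, so 28,870 × 1.5867692011 ≈ 45,810.0268.
B: (1 + 0.0257475)^36 ≈ 2.4972200757, so 28,870 × 2.4972200757 ≈ 72,094.7436.
Difference ≈ 26,284.7168 in favor of B.

Account B, by $26,284.72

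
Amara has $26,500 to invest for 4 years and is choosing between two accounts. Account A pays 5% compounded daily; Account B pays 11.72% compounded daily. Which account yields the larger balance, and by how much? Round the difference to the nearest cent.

Account B, by $9,979.08

A: (1 + 0.05/365)^1460 ≈ 1.2213860283, so 26,500 × 1.2213860283 ≈ 32,366.7297.
B: (1 + 0.1172/365)^1460 ≈ 1.597955103, so 26,500 × 1.597955103 ≈ 42,345.8102.
Difference ≈ 9,979.0805 in favor of B.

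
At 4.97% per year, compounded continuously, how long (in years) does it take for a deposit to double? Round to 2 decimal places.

13.95 years

e^(0.0497t) = 2, so 0.0497t = ln 2 ≈ 0.69315.
t ≈ 0.69315/0.0497 ≈ 13.9466.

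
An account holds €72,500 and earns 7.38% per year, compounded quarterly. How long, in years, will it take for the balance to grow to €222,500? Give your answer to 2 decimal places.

15.33 years

We need (1 + 0.01845)^(4t) = 3.069, so 4t = ln 3.069 / ln 1.01845 ≈ 61.3362.
t ≈ 61.3362/4 = 15.3341 years.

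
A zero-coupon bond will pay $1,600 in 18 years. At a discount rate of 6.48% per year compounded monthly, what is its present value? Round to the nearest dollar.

$500

Periodic rate = 6.48%/12 = 0.0054; 216 periods.
P = 1,600/(1 + 0.0054)^216 ≈ 1,600/3.200355866 ≈ 499.9444.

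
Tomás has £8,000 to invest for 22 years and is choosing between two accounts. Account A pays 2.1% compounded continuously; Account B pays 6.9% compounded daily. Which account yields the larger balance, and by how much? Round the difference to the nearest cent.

A: e^(0.021·22) = e^0.462 ≈ 1.5872453032, so 8,000 × 1.5872453032 ≈ 12,697.9624.
B: (1 + 0.069/365)^8030 ≈ 4.5624352904, so 8,000 × 4.5624352904 ≈ 36,499.4823.
Difference ≈ 23,801.5199 in favor of B.

Account B, by £23,801.52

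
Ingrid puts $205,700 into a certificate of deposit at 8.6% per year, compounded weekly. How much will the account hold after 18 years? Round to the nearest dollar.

Periodic rate = 8.6%/52 = 0.00165385; periods = 52·18 = 936.
A = 205,700·(1 + 0.086/52)^936 ≈ 205,700·4.69604813504 ≈ 965,977.1014.

$965,977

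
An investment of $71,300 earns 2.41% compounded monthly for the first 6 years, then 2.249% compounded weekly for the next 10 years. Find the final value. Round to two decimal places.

$103,151.90

After 6 years at 2.41%: 71,300 × 1.15540969067 ≈ 82,380.7109.
Then 10 years at 2.249%: 82,380.7109 × 1.25213660906 ≈ 103,151.9041.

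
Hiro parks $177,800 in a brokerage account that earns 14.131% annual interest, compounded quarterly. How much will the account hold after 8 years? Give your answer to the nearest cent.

$540,032.31

Periodic rate = 14.131%/4 = 0.0353275; periods = 4·8 = 32.
A = 177,800·(1 + 0.0353275)^32 ≈ 177,800·3.03730210874 ≈ 540,032.3149.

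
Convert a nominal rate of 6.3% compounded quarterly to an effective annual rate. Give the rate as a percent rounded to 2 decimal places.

EAR = (1 + 6.3%/4)^4 − 1 = (1 + 0.01575)^4 − 1.
(1 + 0.01575)^4 ≈ 1.064504, so EAR ≈ 6.45041%.

6.45%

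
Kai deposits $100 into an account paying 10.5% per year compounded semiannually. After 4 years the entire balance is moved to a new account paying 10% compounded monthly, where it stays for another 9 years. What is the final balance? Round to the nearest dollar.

Phase 1: 100·(1 + 0.0525)^8 ≈ 150.5833.
Phase 2: 150.5833·(1 + 0.1/12)^108 ≈ 368.9965.

$369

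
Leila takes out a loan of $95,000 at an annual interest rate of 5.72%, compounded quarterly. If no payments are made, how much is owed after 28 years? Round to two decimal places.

Growth factor = (1 + 0.0143)^112 ≈ 4.90500725824.
A ≈ 95,000 × 4.90500725824 ≈ 465,975.6895.

$465,975.69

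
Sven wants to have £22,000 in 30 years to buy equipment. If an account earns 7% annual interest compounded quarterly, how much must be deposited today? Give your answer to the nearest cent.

£2,743.42

Growth factor = (1 + 0.0175)^120 ≈ 8.0191834313.
P = 22,000/8.0191834313 ≈ 2,743.4215.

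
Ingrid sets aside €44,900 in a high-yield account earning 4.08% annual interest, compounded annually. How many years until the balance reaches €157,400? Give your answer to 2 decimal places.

(1 + 0.0408)^t = 157,400/44,900 = 3.5056.
t·ln(1 + 0.0408) = ln(3.5056); t = 1.2544/0.0399896 ≈ 31.3669.

31.37 years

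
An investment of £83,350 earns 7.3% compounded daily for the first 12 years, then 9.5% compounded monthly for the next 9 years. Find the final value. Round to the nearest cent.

After 12 years at 7.3%: 83,350 × 2.40106505463 ≈ 200,128.7723.
Then 9 years at 9.5%: 200,128.7723 × 2.34347151074 ≈ 468,996.0764.

£468,996.08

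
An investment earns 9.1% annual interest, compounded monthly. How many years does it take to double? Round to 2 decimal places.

(1 + 0.00758333)^(12t) = 2.
12t = ln 2 / ln(1 + 0.00758333) ≈ 0.69315/0.00755472 ≈ 91.7502.
t ≈ 7.6458.

7.65 years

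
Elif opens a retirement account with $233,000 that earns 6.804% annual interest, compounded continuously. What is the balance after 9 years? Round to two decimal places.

$429,833.73

A = P·e^(rt) = 233,000·e^(0.06804·9) = 233,000·e^0.61236.
e^0.61236 ≈ 1.84477994615, so A ≈ 429,833.7275.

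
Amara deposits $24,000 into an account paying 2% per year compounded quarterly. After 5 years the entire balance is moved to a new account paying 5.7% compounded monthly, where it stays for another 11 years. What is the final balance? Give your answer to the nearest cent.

$49,566.75

After 5 years at 2%: 24,000 × 1.1048955772 ≈ 26,517.4939.
Then 11 years at 5.7%: 26,517.4939 × 1.8692094245 ≈ 49,566.7494.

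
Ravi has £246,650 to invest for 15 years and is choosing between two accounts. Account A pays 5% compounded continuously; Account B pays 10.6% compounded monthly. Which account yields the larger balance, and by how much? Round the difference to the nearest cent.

A: e^(0.05·15) = e^0.75 ≈ 2.11700001661, so 246,650 × 2.11700001661 ≈ 522,158.0541.
B: (1 + 0.106/12)^180 ≈ 4.869633037775, so 246,650 × 4.869633037775 ≈ 1,201,094.9888.
Difference ≈ 678,936.9347 in favor of B.

Account B, by £678,936.93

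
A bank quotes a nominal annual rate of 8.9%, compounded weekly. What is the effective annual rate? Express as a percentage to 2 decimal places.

EAR = (1 + 8.9%/52)^52 − 1 = (1 + 0.00171154)^52 − 1.
(1 + 0.00171154)^52 ≈ 1.092998, so EAR ≈ 9.29975%.

9.30%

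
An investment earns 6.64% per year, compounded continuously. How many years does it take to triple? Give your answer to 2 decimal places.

16.55 years

e^(0.0664t) = 3, so 0.0664t = ln 3 ≈ 1.0986.
t ≈ 1.0986/0.0664 ≈ 16.5454.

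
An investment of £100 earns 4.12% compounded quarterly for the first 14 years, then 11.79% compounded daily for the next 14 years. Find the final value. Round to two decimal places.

£924.59

After 14 years at 4.12%: 100 × 1.77508751 ≈ 177.5088.
Then 14 years at 11.79%: 177.5088 × 5.20871651 ≈ 924.5928.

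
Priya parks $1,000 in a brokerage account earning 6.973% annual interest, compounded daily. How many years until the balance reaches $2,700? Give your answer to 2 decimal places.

14.25 years

We need (1 + 0.000191041)^(365t) = 2.7, so 365t = ln 2.7 / ln 1.000191 ≈ 5199.6490.
t ≈ 5199.6490/365 = 14.2456 years.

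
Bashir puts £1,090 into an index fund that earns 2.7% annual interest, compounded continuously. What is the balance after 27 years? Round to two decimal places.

£2,259.58

A = P·e^(rt) = 1,090·e^(0.027·27) = 1,090·e^0.729.
e^0.729 ≈ 2.073006564, so A ≈ 2,259.5772.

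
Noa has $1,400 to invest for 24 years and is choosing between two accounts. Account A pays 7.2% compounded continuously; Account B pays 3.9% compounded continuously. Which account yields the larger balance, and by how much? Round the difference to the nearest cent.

Account A, by $4,311.47

Account A growth factor: e^(0.072·24) = e^1.728 ≈ 5.629383874; balance ≈ 7,881.1374.
Account B growth factor: e^(0.039·24) = e^0.936 ≈ 2.549761945; balance ≈ 3,569.6667.
Account A is larger by 4,311.4707.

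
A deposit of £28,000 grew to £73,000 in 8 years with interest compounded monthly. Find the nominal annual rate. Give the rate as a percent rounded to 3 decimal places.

(1 + r/12)^96 = 73,000/28,000 = 2.60714.
1 + r/12 = 2.60714^(1/96) ≈ 1.010032, so r/12 ≈ 0.0100318.
r ≈ 12·0.0100318 = 12.03817%.

12.038%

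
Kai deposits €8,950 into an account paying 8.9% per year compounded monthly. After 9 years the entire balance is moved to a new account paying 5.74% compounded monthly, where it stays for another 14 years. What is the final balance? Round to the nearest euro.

Phase 1: 8,950·(1 + 0.089/12)^108 ≈ 19,879.6732.
Phase 2: 19,879.6732·(1 + 0.0574/12)^168 ≈ 44,317.6016.

€44,318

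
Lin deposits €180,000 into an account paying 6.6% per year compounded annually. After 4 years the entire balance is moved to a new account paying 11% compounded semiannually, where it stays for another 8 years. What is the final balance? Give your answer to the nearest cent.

€547,445.23

After 4 years at 6.6%: 180,000 × 1.29130495874 ≈ 232,434.8926.
Then 8 years at 11%: 232,434.8926 × 2.35526269931 ≈ 547,445.2325.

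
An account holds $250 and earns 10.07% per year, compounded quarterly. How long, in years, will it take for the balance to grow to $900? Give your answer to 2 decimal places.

(1 + 0.025175)^(4t) = 900/250 = 3.6.
4t·ln(1 + 0.025175) = ln(3.6); 4t = 1.2809/0.0248633 ≈ 51.5190.
t ≈ 12.8797 years.

12.88 years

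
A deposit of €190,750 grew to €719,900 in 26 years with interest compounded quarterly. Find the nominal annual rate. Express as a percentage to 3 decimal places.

The 104-period growth factor is 719,900/190,750 = 3.77405.
r/4 = 3.77405^(1/104) − 1 ≈ 0.0128526, so r ≈ 4·0.0128526 = 5.14102%.

5.141%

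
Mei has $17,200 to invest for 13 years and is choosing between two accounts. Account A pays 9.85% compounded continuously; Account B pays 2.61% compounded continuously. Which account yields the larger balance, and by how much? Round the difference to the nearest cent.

A: e^(0.0985·13) = e^1.2805 ≈ 3.5984384951, so 17,200 × 3.5984384951 ≈ 61,893.1421.
B: e^(0.0261·13) = e^0.3393 ≈ 1.4039644714, so 17,200 × 1.4039644714 ≈ 24,148.1889.
Difference ≈ 37,744.9532 in favor of A.

Account A, by $37,744.95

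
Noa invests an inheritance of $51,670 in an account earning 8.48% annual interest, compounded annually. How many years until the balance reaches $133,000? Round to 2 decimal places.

11.62 years

We need (1 + 0.0848)^t = 2.574, so t = ln 2.574 / ln 1.0848 ≈ 11.6158.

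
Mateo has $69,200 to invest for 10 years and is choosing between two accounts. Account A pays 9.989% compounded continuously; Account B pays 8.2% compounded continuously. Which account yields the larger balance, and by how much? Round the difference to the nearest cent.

Account A, by $30,779.71

Account A growth factor: e^(0.09989·10) = e^0.9989 ≈ 2.71529336241; balance ≈ 187,898.3007.
Account B growth factor: e^(0.082·10) = e^0.82 ≈ 2.27049983753; balance ≈ 157,118.5888.
Account A is larger by 30,779.7119.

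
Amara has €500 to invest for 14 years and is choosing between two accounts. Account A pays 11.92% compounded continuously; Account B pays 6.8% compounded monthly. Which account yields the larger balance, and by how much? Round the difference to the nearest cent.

A: e^(0.1192·14) = e^1.6688 ≈ 5.305797019, so 500 × 5.305797019 ≈ 2,652.8985.
B: (1 + 0.068/12)^168 ≈ 2.583933405, so 500 × 2.583933405 ≈ 1,291.9667.
Difference ≈ 1,360.9318 in favor of A.

Account A, by €1,360.93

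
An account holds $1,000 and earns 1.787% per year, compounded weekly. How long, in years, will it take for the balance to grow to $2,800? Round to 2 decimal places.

57.63 years

(1 + 0.000343654)^(52t) = 2,800/1,000 = 2.8.
52t·ln(1 + 0.000343654) = ln(2.8); 52t = 1.0296/0.000343595 ≈ 2996.6093.
t ≈ 57.6271 years.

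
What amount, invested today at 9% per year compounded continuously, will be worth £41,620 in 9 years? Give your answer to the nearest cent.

£18,514.99

P = A·e^(−rt) = 41,620·e^(−0.81).
e^(−0.81) ≈ 0.44485806622, so P ≈ 18,514.9927.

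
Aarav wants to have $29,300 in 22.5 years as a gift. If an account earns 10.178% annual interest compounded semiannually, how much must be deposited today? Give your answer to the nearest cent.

$3,139.00

Periodic rate = 10.178%/2 = 0.05089; 45 periods.
P = 29,300/(1 + 0.05089)^45 ≈ 29,300/9.3341907988 ≈ 3,138.9973.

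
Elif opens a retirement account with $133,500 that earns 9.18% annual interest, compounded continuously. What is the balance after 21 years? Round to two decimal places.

A = P·e^(rt) = 133,500·e^(0.0918·21) = 133,500·e^1.9278.
e^1.9278 ≈ 6.87436997944, so A ≈ 917,728.3923.

$917,728.39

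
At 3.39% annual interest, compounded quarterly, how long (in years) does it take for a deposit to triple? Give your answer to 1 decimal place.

32.5 years

(1 + 0.008475)^(4t) = 3.
4t = ln 3 / ln(1 + 0.008475) ≈ 1.0986/0.00843929 ≈ 130.1783.
t ≈ 32.5446.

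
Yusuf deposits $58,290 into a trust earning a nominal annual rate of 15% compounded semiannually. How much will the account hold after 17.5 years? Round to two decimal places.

$732,639.46

Growth factor = (1 + 0.075)^35 ≈ 12.5688704186.
A ≈ 58,290 × 12.5688704186 ≈ 732,639.4567.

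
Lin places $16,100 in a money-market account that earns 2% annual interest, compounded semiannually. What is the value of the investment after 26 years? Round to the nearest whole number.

$27,011

Periodic rate = 2%/2 = 0.01; periods = 2·26 = 52.
A = 16,100·(1 + 0.01)^52 ≈ 16,100·1.6776889215 ≈ 27,010.7916.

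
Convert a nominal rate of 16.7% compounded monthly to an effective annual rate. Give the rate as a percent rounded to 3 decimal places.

18.039%

One year is 12 periods at 0.0139167 each: (1 + 0.0139167)^12 ≈ 1.180394.
EAR = 1.180394 − 1 ≈ 18.03944%.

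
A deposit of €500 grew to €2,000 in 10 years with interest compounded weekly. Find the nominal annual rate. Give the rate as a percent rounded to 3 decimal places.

(1 + r/52)^520 = 2,000/500 = 4.
1 + r/52 = 4^(1/520) ≈ 1.00267, so r/52 ≈ 0.00266951.
r ≈ 52·0.00266951 = 13.88144%.

13.881%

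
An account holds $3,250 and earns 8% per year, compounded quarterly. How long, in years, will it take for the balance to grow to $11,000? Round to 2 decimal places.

We need (1 + 0.02)^(4t) = 3.3846, so 4t = ln 3.3846 / ln 1.02 ≈ 61.5696.
t ≈ 61.5696/4 = 15.3924 years.

15.39 years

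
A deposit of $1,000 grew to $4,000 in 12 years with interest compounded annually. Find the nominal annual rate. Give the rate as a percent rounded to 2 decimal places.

(1 + r)^12 = 4,000/1,000 = 4.
1 + r = 4^(1/12) ≈ 1.122462, so r ≈ 0.122462.
r ≈ 12.24620%.

12.25%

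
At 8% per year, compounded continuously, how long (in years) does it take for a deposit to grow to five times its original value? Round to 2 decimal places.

e^(0.08t) = 5, so 0.08t = ln 5 ≈ 1.6094.
t ≈ 1.6094/0.08 ≈ 20.1180.

20.12 years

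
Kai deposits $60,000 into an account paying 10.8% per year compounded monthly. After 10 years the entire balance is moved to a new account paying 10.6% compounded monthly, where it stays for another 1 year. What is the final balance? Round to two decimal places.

$195,399.87

Phase 1: 60,000·(1 + 0.009)^120 ≈ 175,829.2804.
Phase 2: 175,829.2804·(1 + 0.106/12)^12 ≈ 195,399.8748.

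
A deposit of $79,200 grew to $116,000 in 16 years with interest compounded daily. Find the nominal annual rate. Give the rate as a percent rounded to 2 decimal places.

(1 + r/365)^5840 = 116,000/79,200 = 1.46465.
1 + r/365 = 1.46465^(1/5840) ≈ 1.000065, so r/365 ≈ 0.000065347.
r ≈ 365·0.000065347 = 2.38516%.

2.39%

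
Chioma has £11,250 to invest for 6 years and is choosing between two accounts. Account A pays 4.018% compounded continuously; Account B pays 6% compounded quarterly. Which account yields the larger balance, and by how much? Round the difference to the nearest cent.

Account A growth factor: e^(0.04018·6) = e^0.24108 ≈ 1.2726228411; balance ≈ 14,317.0070.
Account B growth factor: (1 + 0.015)^24 ≈ 1.4295028119; balance ≈ 16,081.9066.
Account B is larger by 1,764.8997.

Account B, by £1,764.90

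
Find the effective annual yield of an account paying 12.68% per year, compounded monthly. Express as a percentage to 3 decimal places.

EAR = (1 + 12.68%/12)^12 − 1 = (1 + 0.0105667)^12 − 1.
(1 + 0.0105667)^12 ≈ 1.134435, so EAR ≈ 13.44350%.

13.444%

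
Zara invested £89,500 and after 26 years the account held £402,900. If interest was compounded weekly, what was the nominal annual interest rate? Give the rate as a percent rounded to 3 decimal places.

5.790%

The 1352-period growth factor is 402,900/89,500 = 4.50168.
r/52 = 4.50168^(1/1352) − 1 ≈ 0.00111338, so r ≈ 52·0.00111338 = 5.78957%.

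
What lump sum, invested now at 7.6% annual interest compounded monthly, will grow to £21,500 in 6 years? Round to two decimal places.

£13,646.61

Periodic rate = 7.6%/12 = 0.00633333; 72 periods.
P = 21,500/(1 + 0.076/12)^72 ≈ 21,500/1.5754832775 ≈ 13,646.6063.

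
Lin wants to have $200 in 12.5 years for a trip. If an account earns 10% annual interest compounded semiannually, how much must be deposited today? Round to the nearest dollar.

Growth factor = (1 + 0.05)^25 ≈ 3.38635494.
P = 200/3.38635494 ≈ 59.0606.

$59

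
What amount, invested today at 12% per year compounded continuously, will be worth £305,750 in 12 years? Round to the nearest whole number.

P = A·e^(−rt) = 305,750·e^(−1.44).
e^(−1.44) ≈ 0.236927758682, so P ≈ 72,440.6622.

£72,441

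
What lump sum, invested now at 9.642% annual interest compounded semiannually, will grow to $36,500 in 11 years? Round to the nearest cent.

Growth factor = (1 + 0.04821)^22 ≈ 2.8174912043.
P = 36,500/2.8174912043 ≈ 12,954.7876.

$12,954.79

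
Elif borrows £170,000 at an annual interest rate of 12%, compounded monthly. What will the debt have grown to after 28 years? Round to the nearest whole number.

£4,813,162

Periodic rate = 12%/12 = 0.01; periods = 12·28 = 336.
A = 170,000·(1 + 0.01)^336 ≈ 170,000·28.31271980272 ≈ 4,813,162.3665.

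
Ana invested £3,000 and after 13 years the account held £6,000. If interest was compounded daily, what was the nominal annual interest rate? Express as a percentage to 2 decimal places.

5.33%

The 4745-period growth factor is 6,000/3,000 = 2.
r/365 = 2^(1/4745) − 1 ≈ 0.00014609, so r ≈ 365·0.00014609 = 5.33229%.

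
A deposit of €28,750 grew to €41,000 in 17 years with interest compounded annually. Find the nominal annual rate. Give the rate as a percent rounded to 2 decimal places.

2.11%

(1 + r)^17 = 41,000/28,750 = 1.42609.
1 + r = 1.42609^(1/17) ≈ 1.021098, so r ≈ 0.021098.
r ≈ 2.10980%.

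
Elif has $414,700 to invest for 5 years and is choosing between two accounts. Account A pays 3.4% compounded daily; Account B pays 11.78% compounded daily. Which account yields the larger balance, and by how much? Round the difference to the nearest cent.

Account A growth factor: (1 + 0.034/365)^1825 ≈ 1.18529546692; balance ≈ 491,542.0301.
Account B growth factor: (1 + 0.1178/365)^1825 ≈ 1.80201408162; balance ≈ 747,295.2396.
Account B is larger by 255,753.2095.

Account B, by $255,753.21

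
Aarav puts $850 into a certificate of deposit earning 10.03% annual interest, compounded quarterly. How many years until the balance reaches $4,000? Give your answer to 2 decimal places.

15.63 years

(1 + 0.025075)^(4t) = 4,000/850 = 4.7059.
4t·ln(1 + 0.025075) = ln(4.7059); 4t = 1.5488/0.0247658 ≈ 62.5384.
t ≈ 15.6346 years.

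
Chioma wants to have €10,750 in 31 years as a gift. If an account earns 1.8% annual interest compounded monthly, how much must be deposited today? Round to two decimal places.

€6,155.36

Growth factor = (1 + 0.0015)^372 ≈ 1.7464443448.
P = 10,750/1.7464443448 ≈ 6,155.3636.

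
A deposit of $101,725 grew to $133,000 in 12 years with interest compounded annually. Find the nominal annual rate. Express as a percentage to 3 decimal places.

(1 + r)^12 = 133,000/101,725 = 1.30745.
1 + r = 1.30745^(1/12) ≈ 1.022591, so r ≈ 0.0225911.
r ≈ 2.25911%.

2.259%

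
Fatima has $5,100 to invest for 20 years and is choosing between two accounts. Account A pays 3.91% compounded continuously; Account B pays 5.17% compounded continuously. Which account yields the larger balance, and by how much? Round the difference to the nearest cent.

Account B, by $3,194.91

A: e^(0.0391·20) = e^0.782 ≈ 2.1858395759, so 5,100 × 2.1858395759 ≈ 11,147.7818.
B: e^(0.0517·20) = e^1.034 ≈ 2.8122925365, so 5,100 × 2.8122925365 ≈ 14,342.6919.
Difference ≈ 3,194.9101 in favor of B.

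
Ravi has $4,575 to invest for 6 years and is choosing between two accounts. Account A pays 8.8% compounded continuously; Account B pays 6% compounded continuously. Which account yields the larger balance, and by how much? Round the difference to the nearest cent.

A: e^(0.088·6) = e^0.528 ≈ 1.69553784, so 4,575 × 1.69553784 ≈ 7,757.0856.
B: e^(0.06·6) = e^0.36 ≈ 1.433329415, so 4,575 × 1.433329415 ≈ 6,557.4821.
Difference ≈ 1,199.6035 in favor of A.

Account A, by $1,199.60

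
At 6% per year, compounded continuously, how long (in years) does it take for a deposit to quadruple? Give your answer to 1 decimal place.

e^(0.06t) = 4, so 0.06t = ln 4 ≈ 1.3863.
t ≈ 1.3863/0.06 ≈ 23.1049.

23.1 years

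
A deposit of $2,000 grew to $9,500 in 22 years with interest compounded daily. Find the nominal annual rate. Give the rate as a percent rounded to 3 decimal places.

7.083%

(1 + r/365)^8030 = 9,500/2,000 = 4.75.
1 + r/365 = 4.75^(1/8030) ≈ 1.000194, so r/365 ≈ 0.000194059.
r ≈ 365·0.000194059 = 7.08316%.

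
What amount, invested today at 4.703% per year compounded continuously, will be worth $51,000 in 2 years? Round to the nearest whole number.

$46,422

P = A·e^(−rt) = 51,000·e^(−0.09406).
e^(−0.09406) ≈ 0.91022814691, so P ≈ 46,421.6355.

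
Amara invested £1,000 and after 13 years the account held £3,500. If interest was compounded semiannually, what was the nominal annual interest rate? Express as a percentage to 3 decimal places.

9.873%

(1 + r/2)^26 = 3,500/1,000 = 3.5.
1 + r/2 = 3.5^(1/26) ≈ 1.049363, so r/2 ≈ 0.0493629.
r ≈ 2·0.0493629 = 9.87257%.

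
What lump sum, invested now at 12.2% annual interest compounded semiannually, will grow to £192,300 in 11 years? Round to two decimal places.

Growth factor = (1 + 0.061)^22 ≈ 3.67907334446.
P = 192,300/3.67907334446 ≈ 52,268.5965.

£52,268.60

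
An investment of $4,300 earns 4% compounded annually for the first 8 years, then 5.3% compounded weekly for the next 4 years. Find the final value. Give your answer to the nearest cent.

$7,273.76

After 8 years at 4%: 4,300 × 1.36856905 ≈ 5,884.8469.
Then 4 years at 5.3%: 5,884.8469 × 1.236014431 ≈ 7,273.7557.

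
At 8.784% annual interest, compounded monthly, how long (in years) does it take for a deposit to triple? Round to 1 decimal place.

(1 + 0.00732)^(12t) = 3.
12t = ln 3 / ln(1 + 0.00732) ≈ 1.0986/0.00729334 ≈ 150.6323.
t ≈ 12.5527.

12.6 years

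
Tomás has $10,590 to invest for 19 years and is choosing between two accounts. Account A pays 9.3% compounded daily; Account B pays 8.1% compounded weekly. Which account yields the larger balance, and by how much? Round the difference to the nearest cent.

A: (1 + 0.093/365)^6935 ≈ 5.8519499312, so 10,590 × 5.8519499312 ≈ 61,972.1498.
B: (1 + 0.081/52)^988 ≈ 4.6543515494, so 10,590 × 4.6543515494 ≈ 49,289.5829.
Difference ≈ 12,682.5669 in favor of A.

Account A, by $12,682.57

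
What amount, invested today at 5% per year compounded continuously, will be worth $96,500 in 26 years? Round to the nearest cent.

P = A·e^(−rt) = 96,500·e^(−1.3).
e^(−1.3) ≈ 0.27253179303, so P ≈ 26,299.3180.

$26,299.32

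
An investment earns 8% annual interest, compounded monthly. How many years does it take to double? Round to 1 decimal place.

8.7 years

(1 + 0.00666667)^(12t) = 2.
12t = ln 2 / ln(1 + 0.00666667) ≈ 0.69315/0.00664454 ≈ 104.3183.
t ≈ 8.6932.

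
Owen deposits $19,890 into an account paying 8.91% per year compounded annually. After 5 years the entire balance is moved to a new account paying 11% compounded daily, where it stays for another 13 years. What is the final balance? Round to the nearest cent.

Phase 1: 19,890·(1 + 0.0891)^5 ≈ 30,477.0953.
Phase 2: 30,477.0953·(1 + 0.11/365)^4745 ≈ 127,327.1797.

$127,327.18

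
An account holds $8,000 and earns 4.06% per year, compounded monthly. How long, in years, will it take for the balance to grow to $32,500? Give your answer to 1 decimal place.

34.6 years

(1 + 0.00338333)^(12t) = 32,500/8,000 = 4.0625.
12t·ln(1 + 0.00338333) = ln(4.0625); 12t = 1.4018/0.00337762 ≈ 415.0252.
t ≈ 34.5854 years.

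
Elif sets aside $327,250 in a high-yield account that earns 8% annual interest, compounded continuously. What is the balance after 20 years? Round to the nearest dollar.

A = P·e^(rt) = 327,250·e^(0.08·20) = 327,250·e^1.6.
e^1.6 ≈ 4.953032424395, so A ≈ 1,620,879.8609.

$1,620,880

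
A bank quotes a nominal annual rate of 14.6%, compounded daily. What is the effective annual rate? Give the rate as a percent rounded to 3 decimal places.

15.716%

EAR = (1 + 14.6%/365)^365 − 1 = (1 + 0.0004)^365 − 1.
(1 + 0.0004)^365 ≈ 1.157162, so EAR ≈ 15.71624%.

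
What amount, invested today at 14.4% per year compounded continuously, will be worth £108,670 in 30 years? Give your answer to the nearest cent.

£1,445.30

P = A·e^(−rt) = 108,670·e^(−4.32).
e^(−4.32) ≈ 0.0132998835424, so P ≈ 1,445.2983.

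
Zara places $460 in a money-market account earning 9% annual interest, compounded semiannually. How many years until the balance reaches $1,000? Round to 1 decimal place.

We need (1 + 0.045)^(2t) = 2.1739, so 2t = ln 2.1739 / ln 1.045 ≈ 17.6416.
t ≈ 17.6416/2 = 8.8208 years.

8.8 years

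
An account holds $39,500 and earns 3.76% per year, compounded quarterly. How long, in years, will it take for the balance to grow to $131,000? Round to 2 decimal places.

(1 + 0.0094)^(4t) = 131,000/39,500 = 3.3165.
4t·ln(1 + 0.0094) = ln(3.3165); 4t = 1.1989/0.00935609 ≈ 128.1407.
t ≈ 32.0352 years.

32.04 years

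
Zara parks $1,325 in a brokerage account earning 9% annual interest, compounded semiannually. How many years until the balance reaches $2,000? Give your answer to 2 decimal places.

4.68 years

(1 + 0.045)^(2t) = 2,000/1,325 = 1.5094.
2t·ln(1 + 0.045) = ln(1.5094); 2t = 0.41173/0.0440169 ≈ 9.3540.
t ≈ 4.6770 years.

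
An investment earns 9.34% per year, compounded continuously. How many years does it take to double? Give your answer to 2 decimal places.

7.42 years

e^(0.0934t) = 2, so 0.0934t = ln 2 ≈ 0.69315.
t ≈ 0.69315/0.0934 ≈ 7.4213.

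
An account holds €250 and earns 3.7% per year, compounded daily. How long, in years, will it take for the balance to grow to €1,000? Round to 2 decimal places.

37.47 years

(1 + 0.00010137)^(365t) = 1,000/250 = 4.
365t·ln(1 + 0.00010137) = ln(4); 365t = 1.3863/0.000101365 ≈ 13676.2997.
t ≈ 37.4693 years.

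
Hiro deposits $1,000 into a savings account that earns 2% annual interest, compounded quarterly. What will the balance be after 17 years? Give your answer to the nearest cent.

Growth factor = (1 + 0.005)^68 ≈ 1.403757855.
A ≈ 1,000 × 1.403757855 ≈ 1,403.7579.

$1,403.76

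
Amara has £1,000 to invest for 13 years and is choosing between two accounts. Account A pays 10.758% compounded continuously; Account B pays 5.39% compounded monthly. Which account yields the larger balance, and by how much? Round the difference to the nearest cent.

A: e^(0.10758·13) = e^1.39854 ≈ 4.049283695, so 1,000 × 4.049283695 ≈ 4,049.2837.
B: (1 + 0.0539/12)^156 ≈ 2.012003599, so 1,000 × 2.012003599 ≈ 2,012.0036.
Difference ≈ 2,037.2801 in favor of A.

Account A, by £2,037.28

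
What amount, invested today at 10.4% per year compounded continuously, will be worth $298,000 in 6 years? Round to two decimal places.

P = A·e^(−rt) = 298,000·e^(−0.624).
e^(−0.624) ≈ 0.535796957667, so P ≈ 159,667.4934.

$159,667.49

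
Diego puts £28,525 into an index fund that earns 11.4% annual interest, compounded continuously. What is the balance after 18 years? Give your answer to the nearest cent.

A = P·e^(rt) = 28,525·e^(0.114·18) = 28,525·e^2.052.
e^2.052 ≈ 7.78345245468, so A ≈ 222,022.9813.

£222,022.98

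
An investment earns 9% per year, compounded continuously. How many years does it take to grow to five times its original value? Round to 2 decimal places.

17.88 years

e^(0.09t) = 5, so 0.09t = ln 5 ≈ 1.6094.
t ≈ 1.6094/0.09 ≈ 17.8826.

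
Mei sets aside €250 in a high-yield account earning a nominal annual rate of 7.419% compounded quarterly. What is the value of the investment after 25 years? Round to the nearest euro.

€1,571

Periodic rate = 7.419%/4 = 0.0185475; periods = 4·25 = 100.
A = 250·(1 + 0.0185475)^100 ≈ 250·6.282445282 ≈ 1,570.6113.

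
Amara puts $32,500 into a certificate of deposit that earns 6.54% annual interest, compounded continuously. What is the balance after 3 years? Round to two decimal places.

$39,545.03

A = P·e^(rt) = 32,500·e^(0.0654·3) = 32,500·e^0.1962.
e^0.1962 ≈ 1.216770235, so A ≈ 39,545.0326.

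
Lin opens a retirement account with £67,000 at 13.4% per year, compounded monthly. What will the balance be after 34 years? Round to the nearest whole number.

£6,219,487

Growth factor = (1 + 0.134/12)^408 ≈ 92.82816823036.
A ≈ 67,000 × 92.82816823036 ≈ 6,219,487.2714.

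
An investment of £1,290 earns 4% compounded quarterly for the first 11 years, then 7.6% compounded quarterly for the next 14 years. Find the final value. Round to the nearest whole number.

£5,734

After 11 years at 4%: 1,290 × 1.549317572 ≈ 1,998.6197.
Then 14 years at 7.6%: 1,998.6197 × 2.86915694 ≈ 5,734.3535.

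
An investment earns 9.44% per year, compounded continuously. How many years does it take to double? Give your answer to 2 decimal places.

7.34 years

e^(0.0944t) = 2, so 0.0944t = ln 2 ≈ 0.69315.
t ≈ 0.69315/0.0944 ≈ 7.3427.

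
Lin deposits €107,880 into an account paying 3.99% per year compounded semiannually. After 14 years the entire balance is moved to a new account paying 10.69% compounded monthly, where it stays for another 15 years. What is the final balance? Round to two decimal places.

€925,672.37

After 14 years at 3.99%: 107,880 × 1.73863614582 ≈ 187,564.0674.
Then 15 years at 10.69%: 187,564.0674 × 4.93523296976 ≈ 925,672.3694.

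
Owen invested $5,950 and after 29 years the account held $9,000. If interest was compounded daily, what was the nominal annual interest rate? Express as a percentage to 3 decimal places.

(1 + r/365)^10585 = 9,000/5,950 = 1.51261.
1 + r/365 = 1.51261^(1/10585) ≈ 1.000039, so r/365 ≈ 0.000039097.
r ≈ 365·0.000039097 = 1.42704%.

1.427%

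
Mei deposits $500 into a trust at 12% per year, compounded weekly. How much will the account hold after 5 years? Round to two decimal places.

Growth factor = (1 + 0.12/52)^260 ≈ 1.82085971.
A ≈ 500 × 1.82085971 ≈ 910.4299.

$910.43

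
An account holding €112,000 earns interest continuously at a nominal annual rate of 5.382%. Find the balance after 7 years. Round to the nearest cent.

A = P·e^(rt) = 112,000·e^(0.05382·7) = 112,000·e^0.37674.
e^0.37674 ≈ 1.45752530352, so A ≈ 163,242.8340.

€163,242.83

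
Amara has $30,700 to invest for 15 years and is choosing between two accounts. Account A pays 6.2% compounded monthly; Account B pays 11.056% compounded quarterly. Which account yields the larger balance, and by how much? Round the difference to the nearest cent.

A: (1 + 0.062/12)^180 ≈ 2.5284481708, so 30,700 × 2.5284481708 ≈ 77,623.3588.
B: (1 + 0.02764)^60 ≈ 5.13404921698, so 30,700 × 5.13404921698 ≈ 157,615.3110.
Difference ≈ 79,991.9521 in favor of B.

Account B, by $79,991.95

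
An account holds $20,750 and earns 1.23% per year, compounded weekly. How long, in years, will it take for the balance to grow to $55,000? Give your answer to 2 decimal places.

(1 + 0.000236538)^(52t) = 55,000/20,750 = 2.6506.
52t·ln(1 + 0.000236538) = ln(2.6506); 52t = 0.97479/0.00023651 ≈ 4121.5378.
t ≈ 79.2603 years.

79.26 years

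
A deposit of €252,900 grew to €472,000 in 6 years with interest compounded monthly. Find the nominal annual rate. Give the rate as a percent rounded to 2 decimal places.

(1 + r/12)^72 = 472,000/252,900 = 1.86635.
1 + r/12 = 1.86635^(1/72) ≈ 1.008704, so r/12 ≈ 0.00870412.
r ≈ 12·0.00870412 = 10.44494%.

10.44%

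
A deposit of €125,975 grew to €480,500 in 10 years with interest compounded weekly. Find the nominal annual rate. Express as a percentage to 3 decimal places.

(1 + r/52)^520 = 480,500/125,975 = 3.81425.
1 + r/52 = 3.81425^(1/520) ≈ 1.002578, so r/52 ≈ 0.00257782.
r ≈ 52·0.00257782 = 13.40469%.

13.405%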